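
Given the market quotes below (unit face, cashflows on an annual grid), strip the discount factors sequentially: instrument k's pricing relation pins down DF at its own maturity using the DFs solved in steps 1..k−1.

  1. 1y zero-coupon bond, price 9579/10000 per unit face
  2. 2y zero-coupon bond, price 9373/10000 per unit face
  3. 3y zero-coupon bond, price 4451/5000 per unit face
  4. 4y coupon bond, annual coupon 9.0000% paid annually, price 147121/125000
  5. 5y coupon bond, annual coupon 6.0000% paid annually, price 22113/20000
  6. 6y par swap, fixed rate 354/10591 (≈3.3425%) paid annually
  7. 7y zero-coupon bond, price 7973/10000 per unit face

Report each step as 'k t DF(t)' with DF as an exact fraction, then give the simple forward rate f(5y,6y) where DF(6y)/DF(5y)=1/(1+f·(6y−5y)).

step 1 [1y] zero: DF = P = 9579/10000 ≈ 0.957900
step 2 [2y] zero: DF = P = 9373/10000 ≈ 0.937300
step 3 [3y] zero: DF = P = 4451/5000 ≈ 0.890200
step 4 [4y] bond c/1=9/100: DF=(147121/125000 − 9/100·(0.957900+0.937300+0.890200))/(1+9/100) = 4249/5000 ≈ 0.849800
step 5 [5y] bond c/1=3/50: DF=(22113/20000 − 3/50·(0.957900+0.937300+0.890200+0.849800))/(1+3/50) = 8373/10000 ≈ 0.837300
step 6 [6y] swap r/1=354/10591: DF=(1 − 354/10591·(0.957900+0.937300+0.890200+0.849800+0.837300))/(1+354/10591) = 823/1000 ≈ 0.823000
step 7 [7y] zero: DF = P = 7973/10000 ≈ 0.797300

1 1 9579/10000
2 2 9373/10000
3 3 4451/5000
4 4 4249/5000
5 5 8373/10000
6 6 823/1000
7 7 7973/10000
f(5y,6y) = ((8373/10000)/(823/1000) − 1)/(1) = 143/8230 ≈ 1.7375%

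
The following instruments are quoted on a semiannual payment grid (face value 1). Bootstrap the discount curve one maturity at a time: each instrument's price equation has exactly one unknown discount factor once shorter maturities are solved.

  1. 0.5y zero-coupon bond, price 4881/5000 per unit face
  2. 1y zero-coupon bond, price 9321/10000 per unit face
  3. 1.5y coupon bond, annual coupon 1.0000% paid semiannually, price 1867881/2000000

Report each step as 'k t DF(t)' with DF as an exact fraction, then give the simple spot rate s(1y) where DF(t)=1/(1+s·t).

1 1/2 4881/5000
2 1 9321/10000
3 3/2 4599/5000
s(1y) = (1/(9321/10000) − 1)/(1) = 679/9321 ≈ 7.2846%

step 1 [0.5y] zero: DF = P = 4881/5000 ≈ 0.976200
step 2 [1y] zero: DF = P = 9321/10000 ≈ 0.932100
step 3 [1.5y] bond c/2=1/200: DF=(1867881/2000000 − 1/200·(0.976200+0.932100))/(1+1/200) = 4599/5000 ≈ 0.919800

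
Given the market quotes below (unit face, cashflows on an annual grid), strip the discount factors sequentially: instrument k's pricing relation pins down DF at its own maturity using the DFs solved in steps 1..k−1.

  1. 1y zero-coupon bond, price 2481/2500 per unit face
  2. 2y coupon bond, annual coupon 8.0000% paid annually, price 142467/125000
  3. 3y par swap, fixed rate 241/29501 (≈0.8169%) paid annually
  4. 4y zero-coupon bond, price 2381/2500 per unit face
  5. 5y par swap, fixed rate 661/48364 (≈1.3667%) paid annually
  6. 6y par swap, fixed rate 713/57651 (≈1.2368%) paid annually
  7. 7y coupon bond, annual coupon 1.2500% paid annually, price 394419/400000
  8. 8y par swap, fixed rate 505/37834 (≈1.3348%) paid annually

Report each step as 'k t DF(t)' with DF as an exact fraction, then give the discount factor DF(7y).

1 1 2481/2500
2 2 4909/5000
3 3 9759/10000
4 4 2381/2500
5 5 9339/10000
6 6 9287/10000
7 7 9027/10000
8 8 899/1000
DF(7y) = 9027/10000 ≈ 0.902700

step 1 [1y] zero: DF = P = 2481/2500 ≈ 0.992400
step 2 [2y] bond c/1=2/25: DF=(142467/125000 − 2/25·(0.992400))/(1+2/25) = 4909/5000 ≈ 0.981800
step 3 [3y] swap r/1=241/29501: DF=(1 − 241/29501·(0.992400+0.981800))/(1+241/29501) = 9759/10000 ≈ 0.975900
step 4 [4y] zero: DF = P = 2381/2500 ≈ 0.952400
step 5 [5y] swap r/1=661/48364: DF=(1 − 661/48364·(0.992400+0.981800+0.975900+0.952400))/(1+661/48364) = 9339/10000 ≈ 0.933900
step 6 [6y] swap r/1=713/57651: DF=(1 − 713/57651·(0.992400+0.981800+0.975900+0.952400+0.933900))/(1+713/57651) = 9287/10000 ≈ 0.928700
step 7 [7y] bond c/1=1/80: DF=(394419/400000 − 1/80·(0.992400+0.981800+0.975900+0.952400+0.933900+0.928700))/(1+1/80) = 9027/10000 ≈ 0.902700
step 8 [8y] swap r/1=505/37834: DF=(1 − 505/37834·(0.992400+0.981800+0.975900+0.952400+0.933900+0.928700+0.902700))/(1+505/37834) = 899/1000 ≈ 0.899000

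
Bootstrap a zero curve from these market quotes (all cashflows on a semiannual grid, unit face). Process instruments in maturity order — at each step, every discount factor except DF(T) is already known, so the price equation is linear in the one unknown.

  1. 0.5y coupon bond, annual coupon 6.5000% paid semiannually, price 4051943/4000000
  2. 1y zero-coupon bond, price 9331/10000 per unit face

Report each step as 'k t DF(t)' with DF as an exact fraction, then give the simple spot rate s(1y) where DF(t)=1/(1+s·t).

step 1 [0.5y] bond c/2=13/400: DF=(4051943/4000000 − 13/400·(0))/(1+13/400) = 9811/10000 ≈ 0.981100
step 2 [1y] zero: DF = P = 9331/10000 ≈ 0.933100

1 1/2 9811/10000
2 1 9331/10000
s(1y) = (1/(9331/10000) − 1)/(1) = 669/9331 ≈ 7.1696%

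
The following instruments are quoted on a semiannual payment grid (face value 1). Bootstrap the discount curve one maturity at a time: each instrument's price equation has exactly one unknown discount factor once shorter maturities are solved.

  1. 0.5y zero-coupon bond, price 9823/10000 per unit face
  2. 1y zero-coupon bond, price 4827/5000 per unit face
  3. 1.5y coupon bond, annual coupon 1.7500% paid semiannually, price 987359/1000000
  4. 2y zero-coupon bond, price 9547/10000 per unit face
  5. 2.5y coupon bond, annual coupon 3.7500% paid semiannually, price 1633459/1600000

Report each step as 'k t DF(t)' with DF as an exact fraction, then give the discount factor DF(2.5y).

step 1 [0.5y] zero: DF = P = 9823/10000 ≈ 0.982300
step 2 [1y] zero: DF = P = 4827/5000 ≈ 0.965400
step 3 [1.5y] bond c/2=7/800: DF=(987359/1000000 − 7/800·(0.982300+0.965400))/(1+7/800) = 9619/10000 ≈ 0.961900
step 4 [2y] zero: DF = P = 9547/10000 ≈ 0.954700
step 5 [2.5y] bond c/2=3/160: DF=(1633459/1600000 − 3/160·(0.982300+0.965400+0.961900+0.954700))/(1+3/160) = 931/1000 ≈ 0.931000

1 1/2 9823/10000
2 1 4827/5000
3 3/2 9619/10000
4 2 9547/10000
5 5/2 931/1000
DF(2.5y) = 931/1000 ≈ 0.931000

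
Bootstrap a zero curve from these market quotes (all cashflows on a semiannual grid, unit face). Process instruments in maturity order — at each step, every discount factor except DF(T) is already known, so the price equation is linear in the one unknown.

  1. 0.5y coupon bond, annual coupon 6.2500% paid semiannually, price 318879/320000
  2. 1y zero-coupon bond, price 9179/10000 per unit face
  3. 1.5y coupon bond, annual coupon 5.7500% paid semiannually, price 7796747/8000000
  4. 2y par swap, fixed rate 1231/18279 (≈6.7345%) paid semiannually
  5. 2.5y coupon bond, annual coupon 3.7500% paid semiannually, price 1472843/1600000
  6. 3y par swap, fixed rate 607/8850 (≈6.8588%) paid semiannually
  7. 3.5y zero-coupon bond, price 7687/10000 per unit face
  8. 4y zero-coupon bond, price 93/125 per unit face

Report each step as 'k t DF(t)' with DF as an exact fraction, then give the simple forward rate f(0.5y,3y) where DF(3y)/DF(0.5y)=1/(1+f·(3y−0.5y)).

1 1/2 9663/10000
2 1 9179/10000
3 3/2 8947/10000
4 2 8769/10000
5 5/2 8363/10000
6 3 8179/10000
7 7/2 7687/10000
8 4 93/125
f(0.5y,3y) = ((9663/10000)/(8179/10000) − 1)/(5/2) = 2968/40895 ≈ 7.2576%

step 1 [0.5y] bond c/2=1/32: DF=(318879/320000 − 1/32·(0))/(1+1/32) = 9663/10000 ≈ 0.966300
step 2 [1y] zero: DF = P = 9179/10000 ≈ 0.917900
step 3 [1.5y] bond c/2=23/800: DF=(7796747/8000000 − 23/800·(0.966300+0.917900))/(1+23/800) = 8947/10000 ≈ 0.894700
step 4 [2y] swap r/2=1231/36558: DF=(1 − 1231/36558·(0.966300+0.917900+0.894700))/(1+1231/36558) = 8769/10000 ≈ 0.876900
step 5 [2.5y] bond c/2=3/160: DF=(1472843/1600000 − 3/160·(0.966300+0.917900+0.894700+0.876900))/(1+3/160) = 8363/10000 ≈ 0.836300
step 6 [3y] swap r/2=607/17700: DF=(1 − 607/17700·(0.966300+0.917900+0.894700+0.876900+0.836300))/(1+607/17700) = 8179/10000 ≈ 0.817900
step 7 [3.5y] zero: DF = P = 7687/10000 ≈ 0.768700
step 8 [4y] zero: DF = P = 93/125 ≈ 0.744000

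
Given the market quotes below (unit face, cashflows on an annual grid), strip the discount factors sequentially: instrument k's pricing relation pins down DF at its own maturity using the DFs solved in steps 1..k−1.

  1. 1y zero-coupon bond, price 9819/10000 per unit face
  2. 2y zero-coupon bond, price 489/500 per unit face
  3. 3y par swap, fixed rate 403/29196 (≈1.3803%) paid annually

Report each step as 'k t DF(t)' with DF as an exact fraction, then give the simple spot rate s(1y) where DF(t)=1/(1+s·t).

1 1 9819/10000
2 2 489/500
3 3 9597/10000
s(1y) = (1/(9819/10000) − 1)/(1) = 181/9819 ≈ 1.8434%

step 1 [1y] zero: DF = P = 9819/10000 ≈ 0.981900
step 2 [2y] zero: DF = P = 489/500 ≈ 0.978000
step 3 [3y] swap r/1=403/29196: DF=(1 − 403/29196·(0.981900+0.978000))/(1+403/29196) = 9597/10000 ≈ 0.959700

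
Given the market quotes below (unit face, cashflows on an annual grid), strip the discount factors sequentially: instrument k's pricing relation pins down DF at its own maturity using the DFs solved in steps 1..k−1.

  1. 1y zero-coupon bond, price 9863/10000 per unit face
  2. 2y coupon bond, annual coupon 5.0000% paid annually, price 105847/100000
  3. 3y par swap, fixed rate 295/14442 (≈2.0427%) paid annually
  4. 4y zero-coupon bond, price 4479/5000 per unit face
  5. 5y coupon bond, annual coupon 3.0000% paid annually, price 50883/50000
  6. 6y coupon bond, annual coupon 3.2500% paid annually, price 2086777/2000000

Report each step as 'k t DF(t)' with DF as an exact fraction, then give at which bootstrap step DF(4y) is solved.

1 1 9863/10000
2 2 9611/10000
3 3 941/1000
4 4 4479/5000
5 5 4389/5000
6 6 4319/5000
DF(4y) is solved at step 4

step 1 [1y] zero: DF = P = 9863/10000 ≈ 0.986300
step 2 [2y] bond c/1=1/20: DF=(105847/100000 − 1/20·(0.986300))/(1+1/20) = 9611/10000 ≈ 0.961100
step 3 [3y] swap r/1=295/14442: DF=(1 − 295/14442·(0.986300+0.961100))/(1+295/14442) = 941/1000 ≈ 0.941000
step 4 [4y] zero: DF = P = 4479/5000 ≈ 0.895800
step 5 [5y] bond c/1=3/100: DF=(50883/50000 − 3/100·(0.986300+0.961100+0.941000+0.895800))/(1+3/100) = 4389/5000 ≈ 0.877800
step 6 [6y] bond c/1=13/400: DF=(2086777/2000000 − 13/400·(0.986300+0.961100+0.941000+0.895800+0.877800))/(1+13/400) = 4319/5000 ≈ 0.863800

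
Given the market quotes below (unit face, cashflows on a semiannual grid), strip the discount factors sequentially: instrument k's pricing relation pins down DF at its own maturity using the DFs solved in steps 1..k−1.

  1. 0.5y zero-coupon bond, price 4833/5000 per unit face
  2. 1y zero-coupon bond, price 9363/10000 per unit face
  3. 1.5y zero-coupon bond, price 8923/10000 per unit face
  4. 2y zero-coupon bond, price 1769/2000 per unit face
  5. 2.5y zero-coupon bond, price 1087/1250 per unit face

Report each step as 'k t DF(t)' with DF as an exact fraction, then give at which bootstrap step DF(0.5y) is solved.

step 1 [0.5y] zero: DF = P = 4833/5000 ≈ 0.966600
step 2 [1y] zero: DF = P = 9363/10000 ≈ 0.936300
step 3 [1.5y] zero: DF = P = 8923/10000 ≈ 0.892300
step 4 [2y] zero: DF = P = 1769/2000 ≈ 0.884500
step 5 [2.5y] zero: DF = P = 1087/1250 ≈ 0.869600

1 1/2 4833/5000
2 1 9363/10000
3 3/2 8923/10000
4 2 1769/2000
5 5/2 1087/1250
DF(0.5y) is solved at step 1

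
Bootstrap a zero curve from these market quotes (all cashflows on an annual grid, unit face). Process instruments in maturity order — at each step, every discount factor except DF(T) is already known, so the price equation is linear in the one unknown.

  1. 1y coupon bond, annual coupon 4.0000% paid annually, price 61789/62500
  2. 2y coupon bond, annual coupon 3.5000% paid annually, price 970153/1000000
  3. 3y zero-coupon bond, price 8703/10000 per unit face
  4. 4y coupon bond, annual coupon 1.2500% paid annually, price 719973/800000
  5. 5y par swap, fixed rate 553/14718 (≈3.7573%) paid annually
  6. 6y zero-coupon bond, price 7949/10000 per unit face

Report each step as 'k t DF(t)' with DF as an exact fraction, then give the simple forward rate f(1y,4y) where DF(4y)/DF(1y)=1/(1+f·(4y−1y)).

step 1 [1y] bond c/1=1/25: DF=(61789/62500 − 1/25·(0))/(1+1/25) = 4753/5000 ≈ 0.950600
step 2 [2y] bond c/1=7/200: DF=(970153/1000000 − 7/200·(0.950600))/(1+7/200) = 2263/2500 ≈ 0.905200
step 3 [3y] zero: DF = P = 8703/10000 ≈ 0.870300
step 4 [4y] bond c/1=1/80: DF=(719973/800000 − 1/80·(0.950600+0.905200+0.870300))/(1+1/80) = 1069/1250 ≈ 0.855200
step 5 [5y] swap r/1=553/14718: DF=(1 − 553/14718·(0.950600+0.905200+0.870300+0.855200))/(1+553/14718) = 8341/10000 ≈ 0.834100
step 6 [6y] zero: DF = P = 7949/10000 ≈ 0.794900

1 1 4753/5000
2 2 2263/2500
3 3 8703/10000
4 4 1069/1250
5 5 8341/10000
6 6 7949/10000
f(1y,4y) = ((4753/5000)/(1069/1250) − 1)/(3) = 159/4276 ≈ 3.7184%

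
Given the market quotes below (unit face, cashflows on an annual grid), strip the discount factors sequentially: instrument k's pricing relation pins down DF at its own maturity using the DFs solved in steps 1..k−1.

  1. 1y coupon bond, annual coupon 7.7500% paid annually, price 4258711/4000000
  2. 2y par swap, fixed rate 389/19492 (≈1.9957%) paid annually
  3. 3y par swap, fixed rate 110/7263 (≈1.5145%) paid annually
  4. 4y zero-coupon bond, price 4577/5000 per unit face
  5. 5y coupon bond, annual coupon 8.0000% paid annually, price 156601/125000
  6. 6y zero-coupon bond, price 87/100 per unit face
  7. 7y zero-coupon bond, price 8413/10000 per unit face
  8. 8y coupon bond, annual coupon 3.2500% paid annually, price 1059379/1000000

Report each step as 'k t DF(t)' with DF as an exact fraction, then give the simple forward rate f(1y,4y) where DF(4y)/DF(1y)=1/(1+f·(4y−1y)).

1 1 9881/10000
2 2 9611/10000
3 3 239/250
4 4 4577/5000
5 5 877/1000
6 6 87/100
7 7 8413/10000
8 8 8243/10000
f(1y,4y) = ((9881/10000)/(4577/5000) − 1)/(3) = 727/27462 ≈ 2.6473%

step 1 [1y] bond c/1=31/400: DF=(4258711/4000000 − 31/400·(0))/(1+31/400) = 9881/10000 ≈ 0.988100
step 2 [2y] swap r/1=389/19492: DF=(1 − 389/19492·(0.988100))/(1+389/19492) = 9611/10000 ≈ 0.961100
step 3 [3y] swap r/1=110/7263: DF=(1 − 110/7263·(0.988100+0.961100))/(1+110/7263) = 239/250 ≈ 0.956000
step 4 [4y] zero: DF = P = 4577/5000 ≈ 0.915400
step 5 [5y] bond c/1=2/25: DF=(156601/125000 − 2/25·(0.988100+0.961100+0.956000+0.915400))/(1+2/25) = 877/1000 ≈ 0.877000
step 6 [6y] zero: DF = P = 87/100 ≈ 0.870000
step 7 [7y] zero: DF = P = 8413/10000 ≈ 0.841300
step 8 [8y] bond c/1=13/400: DF=(1059379/1000000 − 13/400·(0.988100+0.961100+0.956000+0.915400+0.877000+0.870000+0.841300))/(1+13/400) = 8243/10000 ≈ 0.824300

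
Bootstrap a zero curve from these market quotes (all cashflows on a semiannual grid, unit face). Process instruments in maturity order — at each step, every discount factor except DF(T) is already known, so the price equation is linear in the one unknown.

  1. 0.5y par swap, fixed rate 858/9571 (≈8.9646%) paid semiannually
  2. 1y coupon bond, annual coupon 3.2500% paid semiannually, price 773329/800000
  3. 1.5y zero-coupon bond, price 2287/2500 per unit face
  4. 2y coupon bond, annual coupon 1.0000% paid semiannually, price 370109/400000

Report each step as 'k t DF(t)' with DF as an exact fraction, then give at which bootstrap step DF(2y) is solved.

1 1/2 9571/10000
2 1 9359/10000
3 3/2 2287/2500
4 2 9067/10000
DF(2y) is solved at step 4

step 1 [0.5y] swap r/2=429/9571: DF=(1 − 429/9571·(0))/(1+429/9571) = 9571/10000 ≈ 0.957100
step 2 [1y] bond c/2=13/800: DF=(773329/800000 − 13/800·(0.957100))/(1+13/800) = 9359/10000 ≈ 0.935900
step 3 [1.5y] zero: DF = P = 2287/2500 ≈ 0.914800
step 4 [2y] bond c/2=1/200: DF=(370109/400000 − 1/200·(0.957100+0.935900+0.914800))/(1+1/200) = 9067/10000 ≈ 0.906700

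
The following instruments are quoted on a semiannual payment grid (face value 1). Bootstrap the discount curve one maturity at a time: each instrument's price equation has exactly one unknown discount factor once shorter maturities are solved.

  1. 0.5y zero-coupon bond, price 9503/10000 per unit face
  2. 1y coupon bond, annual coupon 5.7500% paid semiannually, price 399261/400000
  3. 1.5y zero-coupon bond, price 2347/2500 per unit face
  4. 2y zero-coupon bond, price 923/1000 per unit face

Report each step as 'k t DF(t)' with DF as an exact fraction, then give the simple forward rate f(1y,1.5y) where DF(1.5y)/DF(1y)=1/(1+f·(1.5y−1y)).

step 1 [0.5y] zero: DF = P = 9503/10000 ≈ 0.950300
step 2 [1y] bond c/2=23/800: DF=(399261/400000 − 23/800·(0.950300))/(1+23/800) = 9437/10000 ≈ 0.943700
step 3 [1.5y] zero: DF = P = 2347/2500 ≈ 0.938800
step 4 [2y] zero: DF = P = 923/1000 ≈ 0.923000

1 1/2 9503/10000
2 1 9437/10000
3 3/2 2347/2500
4 2 923/1000
f(1y,1.5y) = ((9437/10000)/(2347/2500) − 1)/(1/2) = 49/4694 ≈ 1.0439%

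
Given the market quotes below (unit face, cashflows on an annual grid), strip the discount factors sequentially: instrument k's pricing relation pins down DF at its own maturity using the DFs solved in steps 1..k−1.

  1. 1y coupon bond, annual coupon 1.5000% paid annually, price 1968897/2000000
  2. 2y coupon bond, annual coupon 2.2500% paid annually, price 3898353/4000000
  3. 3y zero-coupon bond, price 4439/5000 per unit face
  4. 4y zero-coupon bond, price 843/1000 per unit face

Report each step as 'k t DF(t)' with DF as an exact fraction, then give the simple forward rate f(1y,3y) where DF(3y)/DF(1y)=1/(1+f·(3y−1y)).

1 1 9699/10000
2 2 4659/5000
3 3 4439/5000
4 4 843/1000
f(1y,3y) = ((9699/10000)/(4439/5000) − 1)/(2) = 821/17756 ≈ 4.6238%

step 1 [1y] bond c/1=3/200: DF=(1968897/2000000 − 3/200·(0))/(1+3/200) = 9699/10000 ≈ 0.969900
step 2 [2y] bond c/1=9/400: DF=(3898353/4000000 − 9/400·(0.969900))/(1+9/400) = 4659/5000 ≈ 0.931800
step 3 [3y] zero: DF = P = 4439/5000 ≈ 0.887800
step 4 [4y] zero: DF = P = 843/1000 ≈ 0.843000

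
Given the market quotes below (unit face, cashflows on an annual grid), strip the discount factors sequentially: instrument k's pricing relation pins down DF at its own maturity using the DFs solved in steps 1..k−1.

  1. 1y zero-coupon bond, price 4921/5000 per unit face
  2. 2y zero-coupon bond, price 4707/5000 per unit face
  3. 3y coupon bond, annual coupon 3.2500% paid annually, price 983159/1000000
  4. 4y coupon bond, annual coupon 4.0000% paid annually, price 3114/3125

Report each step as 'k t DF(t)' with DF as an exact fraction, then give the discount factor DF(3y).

step 1 [1y] zero: DF = P = 4921/5000 ≈ 0.984200
step 2 [2y] zero: DF = P = 4707/5000 ≈ 0.941400
step 3 [3y] bond c/1=13/400: DF=(983159/1000000 − 13/400·(0.984200+0.941400))/(1+13/400) = 2229/2500 ≈ 0.891600
step 4 [4y] bond c/1=1/25: DF=(3114/3125 − 1/25·(0.984200+0.941400+0.891600))/(1+1/25) = 4249/5000 ≈ 0.849800

1 1 4921/5000
2 2 4707/5000
3 3 2229/2500
4 4 4249/5000
DF(3y) = 2229/2500 ≈ 0.891600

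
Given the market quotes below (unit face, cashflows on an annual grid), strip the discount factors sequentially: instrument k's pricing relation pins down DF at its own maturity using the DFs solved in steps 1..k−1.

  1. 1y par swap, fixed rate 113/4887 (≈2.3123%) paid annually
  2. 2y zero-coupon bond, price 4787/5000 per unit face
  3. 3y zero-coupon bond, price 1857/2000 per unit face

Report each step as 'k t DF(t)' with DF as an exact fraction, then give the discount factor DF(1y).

1 1 4887/5000
2 2 4787/5000
3 3 1857/2000
DF(1y) = 4887/5000 ≈ 0.977400

step 1 [1y] swap r/1=113/4887: DF=(1 − 113/4887·(0))/(1+113/4887) = 4887/5000 ≈ 0.977400
step 2 [2y] zero: DF = P = 4787/5000 ≈ 0.957400
step 3 [3y] zero: DF = P = 1857/2000 ≈ 0.928500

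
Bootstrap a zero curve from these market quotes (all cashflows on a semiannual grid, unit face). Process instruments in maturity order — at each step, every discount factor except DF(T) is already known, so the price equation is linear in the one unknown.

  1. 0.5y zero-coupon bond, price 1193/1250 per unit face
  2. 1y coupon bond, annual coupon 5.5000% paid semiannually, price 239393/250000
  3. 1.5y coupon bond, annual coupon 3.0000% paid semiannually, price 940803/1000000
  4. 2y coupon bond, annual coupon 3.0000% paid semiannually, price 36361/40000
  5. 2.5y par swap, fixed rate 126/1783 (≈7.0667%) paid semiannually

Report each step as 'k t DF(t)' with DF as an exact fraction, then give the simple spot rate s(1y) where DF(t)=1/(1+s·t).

step 1 [0.5y] zero: DF = P = 1193/1250 ≈ 0.954400
step 2 [1y] bond c/2=11/400: DF=(239393/250000 − 11/400·(0.954400))/(1+11/400) = 1133/1250 ≈ 0.906400
step 3 [1.5y] bond c/2=3/200: DF=(940803/1000000 − 3/200·(0.954400+0.906400))/(1+3/200) = 4497/5000 ≈ 0.899400
step 4 [2y] bond c/2=3/200: DF=(36361/40000 − 3/200·(0.954400+0.906400+0.899400))/(1+3/200) = 2137/2500 ≈ 0.854800
step 5 [2.5y] swap r/2=63/1783: DF=(1 − 63/1783·(0.954400+0.906400+0.899400+0.854800))/(1+63/1783) = 337/400 ≈ 0.842500

1 1/2 1193/1250
2 1 1133/1250
3 3/2 4497/5000
4 2 2137/2500
5 5/2 337/400
s(1y) = (1/(1133/1250) − 1)/(1) = 117/1133 ≈ 10.3266%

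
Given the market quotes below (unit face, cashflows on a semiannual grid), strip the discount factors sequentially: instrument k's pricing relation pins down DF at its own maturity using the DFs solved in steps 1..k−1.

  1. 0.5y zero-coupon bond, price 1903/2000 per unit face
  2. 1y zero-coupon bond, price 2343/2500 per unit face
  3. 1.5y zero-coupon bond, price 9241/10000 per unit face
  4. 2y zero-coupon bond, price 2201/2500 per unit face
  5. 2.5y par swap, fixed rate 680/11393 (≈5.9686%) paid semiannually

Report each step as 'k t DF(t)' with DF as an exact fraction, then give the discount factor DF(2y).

1 1/2 1903/2000
2 1 2343/2500
3 3/2 9241/10000
4 2 2201/2500
5 5/2 108/125
DF(2y) = 2201/2500 ≈ 0.880400

step 1 [0.5y] zero: DF = P = 1903/2000 ≈ 0.951500
step 2 [1y] zero: DF = P = 2343/2500 ≈ 0.937200
step 3 [1.5y] zero: DF = P = 9241/10000 ≈ 0.924100
step 4 [2y] zero: DF = P = 2201/2500 ≈ 0.880400
step 5 [2.5y] swap r/2=340/11393: DF=(1 − 340/11393·(0.951500+0.937200+0.924100+0.880400))/(1+340/11393) = 108/125 ≈ 0.864000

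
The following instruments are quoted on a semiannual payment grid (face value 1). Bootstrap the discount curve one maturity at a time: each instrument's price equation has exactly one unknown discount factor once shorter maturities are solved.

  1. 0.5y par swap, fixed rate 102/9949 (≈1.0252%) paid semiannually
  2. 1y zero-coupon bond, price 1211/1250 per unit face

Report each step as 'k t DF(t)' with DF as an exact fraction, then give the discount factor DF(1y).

1 1/2 9949/10000
2 1 1211/1250
DF(1y) = 1211/1250 ≈ 0.968800

step 1 [0.5y] swap r/2=51/9949: DF=(1 − 51/9949·(0))/(1+51/9949) = 9949/10000 ≈ 0.994900
step 2 [1y] zero: DF = P = 1211/1250 ≈ 0.968800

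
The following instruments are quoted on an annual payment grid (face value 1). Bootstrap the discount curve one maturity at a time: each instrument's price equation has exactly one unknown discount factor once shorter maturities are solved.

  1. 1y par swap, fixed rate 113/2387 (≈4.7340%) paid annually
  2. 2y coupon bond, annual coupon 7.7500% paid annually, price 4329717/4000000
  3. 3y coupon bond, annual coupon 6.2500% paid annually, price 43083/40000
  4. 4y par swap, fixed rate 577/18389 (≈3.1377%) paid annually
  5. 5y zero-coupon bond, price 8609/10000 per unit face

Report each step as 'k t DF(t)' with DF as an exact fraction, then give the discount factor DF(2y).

step 1 [1y] swap r/1=113/2387: DF=(1 − 113/2387·(0))/(1+113/2387) = 2387/2500 ≈ 0.954800
step 2 [2y] bond c/1=31/400: DF=(4329717/4000000 − 31/400·(0.954800))/(1+31/400) = 9359/10000 ≈ 0.935900
step 3 [3y] bond c/1=1/16: DF=(43083/40000 − 1/16·(0.954800+0.935900))/(1+1/16) = 361/400 ≈ 0.902500
step 4 [4y] swap r/1=577/18389: DF=(1 − 577/18389·(0.954800+0.935900+0.902500))/(1+577/18389) = 4423/5000 ≈ 0.884600
step 5 [5y] zero: DF = P = 8609/10000 ≈ 0.860900

1 1 2387/2500
2 2 9359/10000
3 3 361/400
4 4 4423/5000
5 5 8609/10000
DF(2y) = 9359/10000 ≈ 0.935900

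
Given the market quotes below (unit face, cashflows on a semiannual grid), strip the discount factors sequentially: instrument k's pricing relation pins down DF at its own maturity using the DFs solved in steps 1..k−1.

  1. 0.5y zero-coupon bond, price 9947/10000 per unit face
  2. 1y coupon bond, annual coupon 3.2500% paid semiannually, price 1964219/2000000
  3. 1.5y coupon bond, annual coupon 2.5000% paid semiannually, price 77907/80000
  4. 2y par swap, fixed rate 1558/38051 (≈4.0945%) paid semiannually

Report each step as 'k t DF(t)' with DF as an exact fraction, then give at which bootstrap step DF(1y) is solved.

step 1 [0.5y] zero: DF = P = 9947/10000 ≈ 0.994700
step 2 [1y] bond c/2=13/800: DF=(1964219/2000000 − 13/800·(0.994700))/(1+13/800) = 1901/2000 ≈ 0.950500
step 3 [1.5y] bond c/2=1/80: DF=(77907/80000 − 1/80·(0.994700+0.950500))/(1+1/80) = 4689/5000 ≈ 0.937800
step 4 [2y] swap r/2=779/38051: DF=(1 − 779/38051·(0.994700+0.950500+0.937800))/(1+779/38051) = 9221/10000 ≈ 0.922100

1 1/2 9947/10000
2 1 1901/2000
3 3/2 4689/5000
4 2 9221/10000
DF(1y) is solved at step 2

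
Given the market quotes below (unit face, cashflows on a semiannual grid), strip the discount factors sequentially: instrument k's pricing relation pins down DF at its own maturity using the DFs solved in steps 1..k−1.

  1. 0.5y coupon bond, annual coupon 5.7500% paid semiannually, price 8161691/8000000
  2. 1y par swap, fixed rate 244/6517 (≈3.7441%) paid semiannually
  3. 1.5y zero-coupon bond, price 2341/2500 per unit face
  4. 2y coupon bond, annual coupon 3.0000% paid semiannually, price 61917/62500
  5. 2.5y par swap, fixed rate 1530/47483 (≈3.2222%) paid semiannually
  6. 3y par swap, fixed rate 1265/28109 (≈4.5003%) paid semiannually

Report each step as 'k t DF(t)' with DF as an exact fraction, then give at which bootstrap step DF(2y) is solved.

1 1/2 9917/10000
2 1 4817/5000
3 3/2 2341/2500
4 2 9333/10000
5 5/2 1847/2000
6 3 1747/2000
DF(2y) is solved at step 4

step 1 [0.5y] bond c/2=23/800: DF=(8161691/8000000 − 23/800·(0))/(1+23/800) = 9917/10000 ≈ 0.991700
step 2 [1y] swap r/2=122/6517: DF=(1 − 122/6517·(0.991700))/(1+122/6517) = 4817/5000 ≈ 0.963400
step 3 [1.5y] zero: DF = P = 2341/2500 ≈ 0.936400
step 4 [2y] bond c/2=3/200: DF=(61917/62500 − 3/200·(0.991700+0.963400+0.936400))/(1+3/200) = 9333/10000 ≈ 0.933300
step 5 [2.5y] swap r/2=765/47483: DF=(1 − 765/47483·(0.991700+0.963400+0.936400+0.933300))/(1+765/47483) = 1847/2000 ≈ 0.923500
step 6 [3y] swap r/2=1265/56218: DF=(1 − 1265/56218·(0.991700+0.963400+0.936400+0.933300+0.923500))/(1+1265/56218) = 1747/2000 ≈ 0.873500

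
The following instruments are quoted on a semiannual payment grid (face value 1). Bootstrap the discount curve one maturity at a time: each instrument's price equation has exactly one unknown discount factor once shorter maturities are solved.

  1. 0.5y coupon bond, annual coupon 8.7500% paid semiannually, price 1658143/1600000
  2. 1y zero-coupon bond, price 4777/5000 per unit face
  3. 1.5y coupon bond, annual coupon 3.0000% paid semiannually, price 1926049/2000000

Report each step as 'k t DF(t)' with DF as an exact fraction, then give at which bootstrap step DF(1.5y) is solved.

step 1 [0.5y] bond c/2=7/160: DF=(1658143/1600000 − 7/160·(0))/(1+7/160) = 9929/10000 ≈ 0.992900
step 2 [1y] zero: DF = P = 4777/5000 ≈ 0.955400
step 3 [1.5y] bond c/2=3/200: DF=(1926049/2000000 − 3/200·(0.992900+0.955400))/(1+3/200) = 23/25 ≈ 0.920000

1 1/2 9929/10000
2 1 4777/5000
3 3/2 23/25
DF(1.5y) is solved at step 3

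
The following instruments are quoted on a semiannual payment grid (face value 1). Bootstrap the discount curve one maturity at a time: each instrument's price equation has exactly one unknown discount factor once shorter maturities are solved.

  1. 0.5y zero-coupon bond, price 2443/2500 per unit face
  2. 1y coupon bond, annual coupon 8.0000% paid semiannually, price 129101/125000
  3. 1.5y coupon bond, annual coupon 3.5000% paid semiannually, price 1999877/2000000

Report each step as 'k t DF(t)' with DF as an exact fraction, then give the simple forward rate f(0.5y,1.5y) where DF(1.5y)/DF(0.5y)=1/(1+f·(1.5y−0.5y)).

step 1 [0.5y] zero: DF = P = 2443/2500 ≈ 0.977200
step 2 [1y] bond c/2=1/25: DF=(129101/125000 − 1/25·(0.977200))/(1+1/25) = 1911/2000 ≈ 0.955500
step 3 [1.5y] bond c/2=7/400: DF=(1999877/2000000 − 7/400·(0.977200+0.955500))/(1+7/400) = 1899/2000 ≈ 0.949500

1 1/2 2443/2500
2 1 1911/2000
3 3/2 1899/2000
f(0.5y,1.5y) = ((2443/2500)/(1899/2000) − 1)/(1) = 277/9495 ≈ 2.9173%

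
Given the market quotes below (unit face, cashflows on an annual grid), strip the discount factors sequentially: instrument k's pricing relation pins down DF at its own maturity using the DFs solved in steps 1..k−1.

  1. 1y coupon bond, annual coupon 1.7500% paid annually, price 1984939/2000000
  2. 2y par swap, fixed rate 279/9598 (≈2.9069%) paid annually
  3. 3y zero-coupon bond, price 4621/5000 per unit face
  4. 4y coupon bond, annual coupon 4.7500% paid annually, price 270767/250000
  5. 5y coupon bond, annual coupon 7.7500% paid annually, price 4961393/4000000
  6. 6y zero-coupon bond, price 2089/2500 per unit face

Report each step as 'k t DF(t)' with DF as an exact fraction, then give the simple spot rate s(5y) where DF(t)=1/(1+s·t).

1 1 4877/5000
2 2 4721/5000
3 3 4621/5000
4 4 181/200
5 5 1763/2000
6 6 2089/2500
s(5y) = (1/(1763/2000) − 1)/(5) = 237/8815 ≈ 2.6886%

step 1 [1y] bond c/1=7/400: DF=(1984939/2000000 − 7/400·(0))/(1+7/400) = 4877/5000 ≈ 0.975400
step 2 [2y] swap r/1=279/9598: DF=(1 − 279/9598·(0.975400))/(1+279/9598) = 4721/5000 ≈ 0.944200
step 3 [3y] zero: DF = P = 4621/5000 ≈ 0.924200
step 4 [4y] bond c/1=19/400: DF=(270767/250000 − 19/400·(0.975400+0.944200+0.924200))/(1+19/400) = 181/200 ≈ 0.905000
step 5 [5y] bond c/1=31/400: DF=(4961393/4000000 − 31/400·(0.975400+0.944200+0.924200+0.905000))/(1+31/400) = 1763/2000 ≈ 0.881500
step 6 [6y] zero: DF = P = 2089/2500 ≈ 0.835600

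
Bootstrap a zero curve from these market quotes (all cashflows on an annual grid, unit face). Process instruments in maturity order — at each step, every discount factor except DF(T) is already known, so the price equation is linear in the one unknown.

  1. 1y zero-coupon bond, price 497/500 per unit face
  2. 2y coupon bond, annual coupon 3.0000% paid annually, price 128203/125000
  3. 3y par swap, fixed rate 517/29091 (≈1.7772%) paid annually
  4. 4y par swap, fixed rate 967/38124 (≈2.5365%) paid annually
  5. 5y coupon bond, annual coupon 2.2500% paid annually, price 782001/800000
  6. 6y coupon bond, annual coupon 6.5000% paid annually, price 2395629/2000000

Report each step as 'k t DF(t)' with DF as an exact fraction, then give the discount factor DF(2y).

step 1 [1y] zero: DF = P = 497/500 ≈ 0.994000
step 2 [2y] bond c/1=3/100: DF=(128203/125000 − 3/100·(0.994000))/(1+3/100) = 2417/2500 ≈ 0.966800
step 3 [3y] swap r/1=517/29091: DF=(1 − 517/29091·(0.994000+0.966800))/(1+517/29091) = 9483/10000 ≈ 0.948300
step 4 [4y] swap r/1=967/38124: DF=(1 − 967/38124·(0.994000+0.966800+0.948300))/(1+967/38124) = 9033/10000 ≈ 0.903300
step 5 [5y] bond c/1=9/400: DF=(782001/800000 − 9/400·(0.994000+0.966800+0.948300+0.903300))/(1+9/400) = 8721/10000 ≈ 0.872100
step 6 [6y] bond c/1=13/200: DF=(2395629/2000000 − 13/200·(0.994000+0.966800+0.948300+0.903300+0.872100))/(1+13/200) = 2097/2500 ≈ 0.838800

1 1 497/500
2 2 2417/2500
3 3 9483/10000
4 4 9033/10000
5 5 8721/10000
6 6 2097/2500
DF(2y) = 2417/2500 ≈ 0.966800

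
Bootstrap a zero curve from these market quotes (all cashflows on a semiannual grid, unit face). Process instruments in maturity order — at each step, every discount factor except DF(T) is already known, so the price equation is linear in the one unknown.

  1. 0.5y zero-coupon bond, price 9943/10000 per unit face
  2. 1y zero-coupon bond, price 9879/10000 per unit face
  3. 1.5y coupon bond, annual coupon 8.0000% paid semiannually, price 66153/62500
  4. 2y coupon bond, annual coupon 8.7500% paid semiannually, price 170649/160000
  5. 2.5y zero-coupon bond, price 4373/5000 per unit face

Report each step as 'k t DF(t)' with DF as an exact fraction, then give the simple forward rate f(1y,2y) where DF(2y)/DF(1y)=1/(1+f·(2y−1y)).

step 1 [0.5y] zero: DF = P = 9943/10000 ≈ 0.994300
step 2 [1y] zero: DF = P = 9879/10000 ≈ 0.987900
step 3 [1.5y] bond c/2=1/25: DF=(66153/62500 − 1/25·(0.994300+0.987900))/(1+1/25) = 1883/2000 ≈ 0.941500
step 4 [2y] bond c/2=7/160: DF=(170649/160000 − 7/160·(0.994300+0.987900+0.941500))/(1+7/160) = 8993/10000 ≈ 0.899300
step 5 [2.5y] zero: DF = P = 4373/5000 ≈ 0.874600

1 1/2 9943/10000
2 1 9879/10000
3 3/2 1883/2000
4 2 8993/10000
5 5/2 4373/5000
f(1y,2y) = ((9879/10000)/(8993/10000) − 1)/(1) = 886/8993 ≈ 9.8521%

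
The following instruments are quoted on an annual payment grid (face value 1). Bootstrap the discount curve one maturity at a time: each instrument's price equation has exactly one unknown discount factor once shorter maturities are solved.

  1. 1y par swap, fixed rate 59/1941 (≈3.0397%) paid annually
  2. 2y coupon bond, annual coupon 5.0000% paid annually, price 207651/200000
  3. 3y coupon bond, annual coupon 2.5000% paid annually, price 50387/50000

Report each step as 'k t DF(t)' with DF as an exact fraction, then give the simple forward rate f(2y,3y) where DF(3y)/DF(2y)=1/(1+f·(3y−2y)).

step 1 [1y] swap r/1=59/1941: DF=(1 − 59/1941·(0))/(1+59/1941) = 1941/2000 ≈ 0.970500
step 2 [2y] bond c/1=1/20: DF=(207651/200000 − 1/20·(0.970500))/(1+1/20) = 4713/5000 ≈ 0.942600
step 3 [3y] bond c/1=1/40: DF=(50387/50000 − 1/40·(0.970500+0.942600))/(1+1/40) = 1873/2000 ≈ 0.936500

1 1 1941/2000
2 2 4713/5000
3 3 1873/2000
f(2y,3y) = ((4713/5000)/(1873/2000) − 1)/(1) = 61/9365 ≈ 0.6514%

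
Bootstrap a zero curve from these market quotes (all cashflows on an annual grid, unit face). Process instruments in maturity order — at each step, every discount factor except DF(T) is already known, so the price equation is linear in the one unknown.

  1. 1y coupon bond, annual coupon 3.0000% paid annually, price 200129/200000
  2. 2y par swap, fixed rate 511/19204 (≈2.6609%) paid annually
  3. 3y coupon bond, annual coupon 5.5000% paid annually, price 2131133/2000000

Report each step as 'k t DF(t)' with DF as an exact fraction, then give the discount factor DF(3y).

1 1 1943/2000
2 2 9489/10000
3 3 9099/10000
DF(3y) = 9099/10000 ≈ 0.909900

step 1 [1y] bond c/1=3/100: DF=(200129/200000 − 3/100·(0))/(1+3/100) = 1943/2000 ≈ 0.971500
step 2 [2y] swap r/1=511/19204: DF=(1 − 511/19204·(0.971500))/(1+511/19204) = 9489/10000 ≈ 0.948900
step 3 [3y] bond c/1=11/200: DF=(2131133/2000000 − 11/200·(0.971500+0.948900))/(1+11/200) = 9099/10000 ≈ 0.909900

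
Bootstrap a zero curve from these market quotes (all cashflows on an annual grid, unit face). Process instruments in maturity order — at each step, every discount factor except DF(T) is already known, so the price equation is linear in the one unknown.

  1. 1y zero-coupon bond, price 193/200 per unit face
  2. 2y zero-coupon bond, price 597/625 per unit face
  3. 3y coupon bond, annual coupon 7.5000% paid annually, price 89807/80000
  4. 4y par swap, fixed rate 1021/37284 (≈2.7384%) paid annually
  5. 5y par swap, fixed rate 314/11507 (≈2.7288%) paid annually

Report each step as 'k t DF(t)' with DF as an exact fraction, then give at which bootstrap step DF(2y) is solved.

1 1 193/200
2 2 597/625
3 3 9103/10000
4 4 8979/10000
5 5 1093/1250
DF(2y) is solved at step 2

step 1 [1y] zero: DF = P = 193/200 ≈ 0.965000
step 2 [2y] zero: DF = P = 597/625 ≈ 0.955200
step 3 [3y] bond c/1=3/40: DF=(89807/80000 − 3/40·(0.965000+0.955200))/(1+3/40) = 9103/10000 ≈ 0.910300
step 4 [4y] swap r/1=1021/37284: DF=(1 − 1021/37284·(0.965000+0.955200+0.910300))/(1+1021/37284) = 8979/10000 ≈ 0.897900
step 5 [5y] swap r/1=314/11507: DF=(1 − 314/11507·(0.965000+0.955200+0.910300+0.897900))/(1+314/11507) = 1093/1250 ≈ 0.874400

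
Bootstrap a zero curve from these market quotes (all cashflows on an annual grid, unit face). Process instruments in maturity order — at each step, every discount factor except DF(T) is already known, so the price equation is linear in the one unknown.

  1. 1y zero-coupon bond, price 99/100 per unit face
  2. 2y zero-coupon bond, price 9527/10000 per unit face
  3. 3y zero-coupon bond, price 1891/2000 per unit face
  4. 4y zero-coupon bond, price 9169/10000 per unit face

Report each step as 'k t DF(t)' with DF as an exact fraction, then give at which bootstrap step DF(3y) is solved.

step 1 [1y] zero: DF = P = 99/100 ≈ 0.990000
step 2 [2y] zero: DF = P = 9527/10000 ≈ 0.952700
step 3 [3y] zero: DF = P = 1891/2000 ≈ 0.945500
step 4 [4y] zero: DF = P = 9169/10000 ≈ 0.916900

1 1 99/100
2 2 9527/10000
3 3 1891/2000
4 4 9169/10000
DF(3y) is solved at step 3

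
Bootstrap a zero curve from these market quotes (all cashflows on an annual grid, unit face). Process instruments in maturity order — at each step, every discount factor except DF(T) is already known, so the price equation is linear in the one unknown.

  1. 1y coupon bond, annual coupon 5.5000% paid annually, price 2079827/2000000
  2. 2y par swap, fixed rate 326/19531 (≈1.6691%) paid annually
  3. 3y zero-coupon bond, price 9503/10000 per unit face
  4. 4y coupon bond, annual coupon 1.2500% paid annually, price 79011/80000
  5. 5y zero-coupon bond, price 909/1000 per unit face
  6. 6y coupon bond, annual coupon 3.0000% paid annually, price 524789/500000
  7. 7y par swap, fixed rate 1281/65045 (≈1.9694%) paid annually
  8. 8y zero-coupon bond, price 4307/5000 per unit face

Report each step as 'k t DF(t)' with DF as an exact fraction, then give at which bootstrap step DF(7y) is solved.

step 1 [1y] bond c/1=11/200: DF=(2079827/2000000 − 11/200·(0))/(1+11/200) = 9857/10000 ≈ 0.985700
step 2 [2y] swap r/1=326/19531: DF=(1 − 326/19531·(0.985700))/(1+326/19531) = 4837/5000 ≈ 0.967400
step 3 [3y] zero: DF = P = 9503/10000 ≈ 0.950300
step 4 [4y] bond c/1=1/80: DF=(79011/80000 − 1/80·(0.985700+0.967400+0.950300))/(1+1/80) = 2349/2500 ≈ 0.939600
step 5 [5y] zero: DF = P = 909/1000 ≈ 0.909000
step 6 [6y] bond c/1=3/100: DF=(524789/500000 − 3/100·(0.985700+0.967400+0.950300+0.939600+0.909000))/(1+3/100) = 4403/5000 ≈ 0.880600
step 7 [7y] swap r/1=1281/65045: DF=(1 − 1281/65045·(0.985700+0.967400+0.950300+0.939600+0.909000+0.880600))/(1+1281/65045) = 8719/10000 ≈ 0.871900
step 8 [8y] zero: DF = P = 4307/5000 ≈ 0.861400

1 1 9857/10000
2 2 4837/5000
3 3 9503/10000
4 4 2349/2500
5 5 909/1000
6 6 4403/5000
7 7 8719/10000
8 8 4307/5000
DF(7y) is solved at step 7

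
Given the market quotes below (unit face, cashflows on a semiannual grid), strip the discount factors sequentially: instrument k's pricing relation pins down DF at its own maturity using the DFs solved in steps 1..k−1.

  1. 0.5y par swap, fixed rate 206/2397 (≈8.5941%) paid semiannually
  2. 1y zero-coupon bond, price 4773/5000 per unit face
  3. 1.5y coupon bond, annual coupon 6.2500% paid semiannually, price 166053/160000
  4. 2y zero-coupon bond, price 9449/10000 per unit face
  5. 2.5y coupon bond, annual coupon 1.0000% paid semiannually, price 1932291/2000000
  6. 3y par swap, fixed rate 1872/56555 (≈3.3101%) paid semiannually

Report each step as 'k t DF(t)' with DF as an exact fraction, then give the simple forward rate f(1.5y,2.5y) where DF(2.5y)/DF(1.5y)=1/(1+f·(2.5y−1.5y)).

step 1 [0.5y] swap r/2=103/2397: DF=(1 − 103/2397·(0))/(1+103/2397) = 2397/2500 ≈ 0.958800
step 2 [1y] zero: DF = P = 4773/5000 ≈ 0.954600
step 3 [1.5y] bond c/2=1/32: DF=(166053/160000 − 1/32·(0.958800+0.954600))/(1+1/32) = 2371/2500 ≈ 0.948400
step 4 [2y] zero: DF = P = 9449/10000 ≈ 0.944900
step 5 [2.5y] bond c/2=1/200: DF=(1932291/2000000 − 1/200·(0.958800+0.954600+0.948400+0.944900))/(1+1/200) = 589/625 ≈ 0.942400
step 6 [3y] swap r/2=936/56555: DF=(1 − 936/56555·(0.958800+0.954600+0.948400+0.944900+0.942400))/(1+936/56555) = 1133/1250 ≈ 0.906400

1 1/2 2397/2500
2 1 4773/5000
3 3/2 2371/2500
4 2 9449/10000
5 5/2 589/625
6 3 1133/1250
f(1.5y,2.5y) = ((2371/2500)/(589/625) − 1)/(1) = 15/2356 ≈ 0.6367%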